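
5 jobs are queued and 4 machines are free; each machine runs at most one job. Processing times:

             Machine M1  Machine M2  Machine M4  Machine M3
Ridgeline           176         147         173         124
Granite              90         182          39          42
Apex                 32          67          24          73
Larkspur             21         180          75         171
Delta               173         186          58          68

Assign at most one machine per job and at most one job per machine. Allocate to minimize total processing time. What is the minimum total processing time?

Minimum total: 188 min

Optimal: Larkspur→Machine M1 (21 min), Apex→Machine M2 (67 min), Delta→Machine M4 (58 min), Granite→Machine M3 (42 min) — total 21+67+58+42 = 188 min.
Next-best assignment: Larkspur→Machine M1, Apex→Machine M2, Granite→Machine M4, Delta→Machine M3 = 195 min.
No other one-to-one assignment undercuts 188 min.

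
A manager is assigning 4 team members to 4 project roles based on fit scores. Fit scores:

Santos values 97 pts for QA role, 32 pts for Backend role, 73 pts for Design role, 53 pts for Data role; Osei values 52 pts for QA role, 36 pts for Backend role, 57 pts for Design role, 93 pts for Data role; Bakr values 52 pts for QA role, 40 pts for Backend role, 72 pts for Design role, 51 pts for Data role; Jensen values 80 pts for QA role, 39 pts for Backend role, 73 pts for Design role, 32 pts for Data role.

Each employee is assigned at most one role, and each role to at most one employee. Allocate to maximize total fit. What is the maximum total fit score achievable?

This is a one-to-one assignment (maximum-weight bipartite matching).
Optimal: Santos→QA role (97 pts), Osei→Data role (93 pts), Bakr→Backend role (40 pts), Jensen→Design role (73 pts) — total 97+93+40+73 = 303 pts.
Row-greedy (each employee in turn takes its best remaining role) gives 301 pts, worse by 2.
Next-best assignment: Santos→QA role, Osei→Data role, Bakr→Design role, Jensen→Backend role = 301 pts.

Max total: 303 pts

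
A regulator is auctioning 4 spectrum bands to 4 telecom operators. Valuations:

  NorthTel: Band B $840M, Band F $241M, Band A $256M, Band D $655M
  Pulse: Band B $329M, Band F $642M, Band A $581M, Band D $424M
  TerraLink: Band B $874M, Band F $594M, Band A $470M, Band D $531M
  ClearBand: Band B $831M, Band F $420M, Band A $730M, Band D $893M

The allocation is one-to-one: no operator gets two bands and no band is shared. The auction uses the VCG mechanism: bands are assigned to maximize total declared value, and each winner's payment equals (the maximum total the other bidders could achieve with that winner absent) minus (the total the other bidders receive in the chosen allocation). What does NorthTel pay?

Efficient allocation: NorthTel→Band B ($840M), Pulse→Band A ($581M), TerraLink→Band F ($594M), ClearBand→Band D ($893M); total welfare W = $2908M.
NorthTel receives Band B at value $840M, so the others get W − 840 = $2068M.
Without NorthTel: best allocation of the remaining 3 bidders over all 4 bands is Pulse→Band F ($642M), TerraLink→Band B ($874M), ClearBand→Band D ($893M), total $2409M.
VCG payment = (others' best without NorthTel) − (others' welfare with NorthTel) = 2409 − 2068 = $341M.

NorthTel pays $341M.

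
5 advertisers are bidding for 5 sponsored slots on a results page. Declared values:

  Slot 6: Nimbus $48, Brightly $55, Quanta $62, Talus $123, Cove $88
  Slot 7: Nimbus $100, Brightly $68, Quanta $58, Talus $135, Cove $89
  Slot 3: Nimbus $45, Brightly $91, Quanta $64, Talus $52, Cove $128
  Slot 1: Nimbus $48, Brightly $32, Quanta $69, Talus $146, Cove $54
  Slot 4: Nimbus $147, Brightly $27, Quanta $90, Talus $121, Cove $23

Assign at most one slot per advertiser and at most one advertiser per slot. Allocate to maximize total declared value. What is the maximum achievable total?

Optimal: Nimbus→Slot 4 ($147), Brightly→Slot 7 ($68), Quanta→Slot 6 ($62), Talus→Slot 1 ($146), Cove→Slot 3 ($128) — total 147+68+62+146+128 = $551.
Column-greedy (each slot in turn goes to its best remaining advertiser) gives $447, worse by 104.
Swapping Cove↔Quanta (Cove→Slot 6 $88, Quanta→Slot 3 $64) loses 38.
Checked against all permutations: $551 is optimal.

Maximum total: $551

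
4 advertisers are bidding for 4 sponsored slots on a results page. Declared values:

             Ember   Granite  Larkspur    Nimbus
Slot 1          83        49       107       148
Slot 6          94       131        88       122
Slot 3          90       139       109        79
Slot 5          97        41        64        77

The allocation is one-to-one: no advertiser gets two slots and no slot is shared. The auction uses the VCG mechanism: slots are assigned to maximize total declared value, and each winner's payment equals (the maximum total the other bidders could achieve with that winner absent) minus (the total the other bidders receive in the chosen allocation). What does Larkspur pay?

Efficient allocation: Ember→Slot 5 ($97), Granite→Slot 6 ($131), Larkspur→Slot 3 ($109), Nimbus→Slot 1 ($148); total welfare W = $485.
Larkspur receives Slot 3 at value $109, so the others get W − 109 = $376.
Without Larkspur: best allocation of the remaining 3 bidders over all 4 slots is Ember→Slot 5 ($97), Granite→Slot 3 ($139), Nimbus→Slot 1 ($148), total $384.
VCG payment = (others' best without Larkspur) − (others' welfare with Larkspur) = 384 − 376 = $8.

Larkspur pays $8.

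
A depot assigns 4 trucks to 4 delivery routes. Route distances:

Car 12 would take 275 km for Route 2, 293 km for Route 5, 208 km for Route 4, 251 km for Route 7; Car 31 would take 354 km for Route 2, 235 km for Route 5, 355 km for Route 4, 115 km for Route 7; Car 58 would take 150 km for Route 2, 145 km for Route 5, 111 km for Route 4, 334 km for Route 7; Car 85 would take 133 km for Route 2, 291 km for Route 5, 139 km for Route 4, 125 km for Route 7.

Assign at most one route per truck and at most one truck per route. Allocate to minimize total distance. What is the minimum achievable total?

Min total: 601 km

Treat this as an assignment problem: match each truck to one route.
Optimal: Car 12→Route 4 (208 km), Car 31→Route 7 (115 km), Car 58→Route 5 (145 km), Car 85→Route 2 (133 km) — total 208+115+145+133 = 601 km.
Min-entry greedy (repeatedly take the single cheapest remaining cell) gives 652 km, worse by 51.
Next-best assignment: Car 12→Route 5, Car 31→Route 7, Car 58→Route 4, Car 85→Route 2 = 652 km.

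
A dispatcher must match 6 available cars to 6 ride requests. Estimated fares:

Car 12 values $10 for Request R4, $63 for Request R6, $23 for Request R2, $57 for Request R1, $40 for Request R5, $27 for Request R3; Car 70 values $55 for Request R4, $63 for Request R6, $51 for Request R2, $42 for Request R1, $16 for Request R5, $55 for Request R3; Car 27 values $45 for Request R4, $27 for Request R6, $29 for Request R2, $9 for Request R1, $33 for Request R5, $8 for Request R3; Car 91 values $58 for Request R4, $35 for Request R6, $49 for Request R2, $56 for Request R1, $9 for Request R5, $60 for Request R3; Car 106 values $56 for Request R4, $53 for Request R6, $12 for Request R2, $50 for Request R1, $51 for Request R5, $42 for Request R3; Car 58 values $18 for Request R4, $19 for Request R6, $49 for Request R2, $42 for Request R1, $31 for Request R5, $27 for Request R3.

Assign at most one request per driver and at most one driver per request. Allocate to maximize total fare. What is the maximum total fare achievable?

Maximum total: $325

This is a one-to-one assignment (maximum-weight bipartite matching).
Optimal: Car 12→Request R1 ($57), Car 70→Request R6 ($63), Car 27→Request R4 ($45), Car 91→Request R3 ($60), Car 106→Request R5 ($51), Car 58→Request R2 ($49) — total 57+63+45+60+51+49 = $325.
Max-entry greedy (repeatedly take the single best remaining cell) gives $305, worse by 20.
Next-best assignment: Car 12→Request R6, Car 70→Request R3, Car 27→Request R4, Car 91→Request R1, Car 106→Request R5, Car 58→Request R2 = $319.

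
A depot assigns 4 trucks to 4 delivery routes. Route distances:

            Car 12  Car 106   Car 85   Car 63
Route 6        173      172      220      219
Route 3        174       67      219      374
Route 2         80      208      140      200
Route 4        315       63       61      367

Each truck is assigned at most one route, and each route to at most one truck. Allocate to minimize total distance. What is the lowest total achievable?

Min total: 427 km

Optimal: Car 12→Route 2 (80 km), Car 106→Route 3 (67 km), Car 85→Route 4 (61 km), Car 63→Route 6 (219 km) — total 80+67+61+219 = 427 km.
Column-greedy (each route in turn goes to its cheapest remaining truck) gives 853 km, worse by 426.
Every other assignment is strictly worse.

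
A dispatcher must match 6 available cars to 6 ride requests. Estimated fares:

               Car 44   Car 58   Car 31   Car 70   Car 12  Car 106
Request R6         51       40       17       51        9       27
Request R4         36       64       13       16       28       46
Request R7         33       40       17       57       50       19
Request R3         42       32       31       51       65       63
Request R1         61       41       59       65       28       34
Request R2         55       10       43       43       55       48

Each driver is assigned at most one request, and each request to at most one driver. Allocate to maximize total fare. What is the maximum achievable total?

Max total: $349

Optimal: Car 44→Request R6 ($51), Car 58→Request R4 ($64), Car 31→Request R1 ($59), Car 70→Request R7 ($57), Car 12→Request R2 ($55), Car 106→Request R3 ($63) — total 51+64+59+57+55+63 = $349.
Max-entry greedy (repeatedly take the single best remaining cell) gives $293, worse by 56.
Next-best assignment: Car 44→Request R6, Car 58→Request R4, Car 31→Request R1, Car 70→Request R7, Car 12→Request R3, Car 106→Request R2 = $344.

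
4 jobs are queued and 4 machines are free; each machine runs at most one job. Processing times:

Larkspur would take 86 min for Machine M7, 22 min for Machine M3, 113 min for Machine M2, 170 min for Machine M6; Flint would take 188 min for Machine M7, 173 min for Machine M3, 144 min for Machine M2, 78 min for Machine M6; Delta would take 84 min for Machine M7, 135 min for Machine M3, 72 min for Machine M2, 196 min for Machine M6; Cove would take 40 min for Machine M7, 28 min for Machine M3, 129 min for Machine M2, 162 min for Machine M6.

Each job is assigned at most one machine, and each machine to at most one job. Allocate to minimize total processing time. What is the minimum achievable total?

Minimum total: 212 min

This is the linear assignment problem.
Optimal: Larkspur→Machine M3 (22 min), Flint→Machine M6 (78 min), Delta→Machine M2 (72 min), Cove→Machine M7 (40 min) — total 22+78+72+40 = 212 min.
Next-best assignment: Larkspur→Machine M7, Flint→Machine M6, Delta→Machine M2, Cove→Machine M3 = 264 min.
Checked against all permutations: 212 min is optimal.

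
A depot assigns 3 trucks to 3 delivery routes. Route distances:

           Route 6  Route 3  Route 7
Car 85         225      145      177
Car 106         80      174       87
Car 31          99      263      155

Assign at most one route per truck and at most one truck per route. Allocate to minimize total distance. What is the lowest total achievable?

This is a one-to-one assignment (minimum-cost bipartite matching).
Optimal: Car 85→Route 3 (145 km), Car 106→Route 7 (87 km), Car 31→Route 6 (99 km) — total 145+87+99 = 331 km.
Next-best assignment: Car 85→Route 3, Car 106→Route 6, Car 31→Route 7 = 380 km.
Checked against all permutations: 331 km is optimal.

Min total: 331 km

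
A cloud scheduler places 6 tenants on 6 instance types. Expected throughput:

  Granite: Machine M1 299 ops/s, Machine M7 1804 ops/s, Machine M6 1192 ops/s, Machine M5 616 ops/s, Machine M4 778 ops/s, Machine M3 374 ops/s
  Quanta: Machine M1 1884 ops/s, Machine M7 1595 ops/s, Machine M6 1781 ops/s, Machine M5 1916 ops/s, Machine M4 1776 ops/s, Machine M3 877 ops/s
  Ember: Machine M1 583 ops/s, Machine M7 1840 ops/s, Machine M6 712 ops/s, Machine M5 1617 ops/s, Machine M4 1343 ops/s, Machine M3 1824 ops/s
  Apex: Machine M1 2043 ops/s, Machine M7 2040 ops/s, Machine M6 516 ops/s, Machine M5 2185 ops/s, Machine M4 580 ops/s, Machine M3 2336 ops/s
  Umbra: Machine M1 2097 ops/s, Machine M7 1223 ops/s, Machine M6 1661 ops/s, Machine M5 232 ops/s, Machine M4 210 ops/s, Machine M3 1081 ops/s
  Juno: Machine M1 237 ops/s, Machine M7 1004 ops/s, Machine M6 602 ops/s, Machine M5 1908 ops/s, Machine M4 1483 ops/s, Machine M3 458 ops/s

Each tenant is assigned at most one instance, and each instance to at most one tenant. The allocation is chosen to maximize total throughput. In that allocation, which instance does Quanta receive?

Optimal: Granite→Machine M7 (1804 ops/s), Quanta→Machine M6 (1781 ops/s), Ember→Machine M4 (1343 ops/s), Apex→Machine M3 (2336 ops/s), Umbra→Machine M1 (2097 ops/s), Juno→Machine M5 (1908 ops/s) — total 1804+1781+1343+2336+2097+1908 = 11269 ops/s.
Quanta's own top instance is Machine M5 (1916 ops/s), but forcing Quanta→Machine M5 and reassigning the rest optimally gives only 10864 ops/s — worse by 405.

Quanta receives Machine M6.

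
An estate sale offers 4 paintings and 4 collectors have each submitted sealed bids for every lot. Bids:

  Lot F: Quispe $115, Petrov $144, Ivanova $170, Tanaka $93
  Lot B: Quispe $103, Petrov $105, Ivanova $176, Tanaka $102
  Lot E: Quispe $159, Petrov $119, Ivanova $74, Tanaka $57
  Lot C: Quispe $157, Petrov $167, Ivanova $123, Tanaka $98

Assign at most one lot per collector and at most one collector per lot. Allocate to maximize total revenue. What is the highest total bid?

This is the linear assignment problem.
Optimal: Quispe→Lot E ($159), Petrov→Lot C ($167), Ivanova→Lot F ($170), Tanaka→Lot B ($102) — total 159+167+170+102 = $598.
Column-greedy (each lot in turn goes to its best remaining collector) gives $532, worse by 66.
Next-best assignment: Quispe→Lot E, Petrov→Lot C, Ivanova→Lot B, Tanaka→Lot F = $595.
Swapping Petrov↔Tanaka (Petrov→Lot B $105, Tanaka→Lot C $98) loses 66.
No other one-to-one assignment exceeds $598.

Maximum total: $598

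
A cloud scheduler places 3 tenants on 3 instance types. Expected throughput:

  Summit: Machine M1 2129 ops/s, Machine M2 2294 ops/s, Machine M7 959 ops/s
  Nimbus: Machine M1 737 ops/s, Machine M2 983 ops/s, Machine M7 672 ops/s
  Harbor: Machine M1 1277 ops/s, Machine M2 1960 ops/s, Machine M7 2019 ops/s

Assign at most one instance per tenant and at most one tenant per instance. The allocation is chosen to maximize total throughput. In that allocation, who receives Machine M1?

Optimal: Summit→Machine M1 (2129 ops/s), Nimbus→Machine M2 (983 ops/s), Harbor→Machine M7 (2019 ops/s) — total 2129+983+2019 = 5131 ops/s.
Max-entry greedy (repeatedly take the single best remaining cell) gives 5050 ops/s, worse by 81.
No other one-to-one assignment exceeds 5131 ops/s.
Summit's own top instance is Machine M2 (2294 ops/s), but forcing Summit→Machine M2 and reassigning the rest optimally gives only 5050 ops/s — worse by 81.

Summit receives Machine M1.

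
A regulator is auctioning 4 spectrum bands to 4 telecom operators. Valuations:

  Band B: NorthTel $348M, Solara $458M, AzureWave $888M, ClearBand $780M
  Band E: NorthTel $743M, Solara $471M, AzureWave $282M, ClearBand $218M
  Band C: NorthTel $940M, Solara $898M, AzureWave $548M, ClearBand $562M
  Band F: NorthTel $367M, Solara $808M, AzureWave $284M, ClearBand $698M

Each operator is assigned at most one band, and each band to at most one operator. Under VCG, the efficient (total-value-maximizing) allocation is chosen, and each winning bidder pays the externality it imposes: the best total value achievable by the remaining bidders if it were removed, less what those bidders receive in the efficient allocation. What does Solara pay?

Solara pays $197M.

Efficient allocation: NorthTel→Band E ($743M), Solara→Band C ($898M), AzureWave→Band B ($888M), ClearBand→Band F ($698M); total welfare W = $3227M.
Solara receives Band C at value $898M, so the others get W − 898 = $2329M.
Without Solara: best allocation of the remaining 3 bidders over all 4 bands is NorthTel→Band C ($940M), AzureWave→Band B ($888M), ClearBand→Band F ($698M), total $2526M.
VCG payment = (others' best without Solara) − (others' welfare with Solara) = 2526 − 2329 = $197M.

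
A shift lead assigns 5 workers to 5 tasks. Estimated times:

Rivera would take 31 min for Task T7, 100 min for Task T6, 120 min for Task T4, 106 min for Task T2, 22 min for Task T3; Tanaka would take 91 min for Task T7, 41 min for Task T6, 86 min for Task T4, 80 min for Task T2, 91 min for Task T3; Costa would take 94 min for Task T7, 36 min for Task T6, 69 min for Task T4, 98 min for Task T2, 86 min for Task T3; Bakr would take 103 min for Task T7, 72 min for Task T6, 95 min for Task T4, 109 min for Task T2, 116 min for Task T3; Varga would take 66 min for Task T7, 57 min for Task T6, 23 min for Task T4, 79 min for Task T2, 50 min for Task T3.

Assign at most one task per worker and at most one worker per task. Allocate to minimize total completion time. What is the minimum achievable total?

Optimal: Rivera→Task T3 (22 min), Tanaka→Task T2 (80 min), Costa→Task T6 (36 min), Bakr→Task T7 (103 min), Varga→Task T4 (23 min) — total 22+80+36+103+23 = 264 min.
Row-greedy (each worker in turn takes its cheapest remaining task) gives 314 min, worse by 50.
Next-best assignment: Rivera→Task T3, Tanaka→Task T7, Costa→Task T6, Bakr→Task T2, Varga→Task T4 = 281 min.
No other one-to-one assignment undercuts 264 min.

Min total: 264 min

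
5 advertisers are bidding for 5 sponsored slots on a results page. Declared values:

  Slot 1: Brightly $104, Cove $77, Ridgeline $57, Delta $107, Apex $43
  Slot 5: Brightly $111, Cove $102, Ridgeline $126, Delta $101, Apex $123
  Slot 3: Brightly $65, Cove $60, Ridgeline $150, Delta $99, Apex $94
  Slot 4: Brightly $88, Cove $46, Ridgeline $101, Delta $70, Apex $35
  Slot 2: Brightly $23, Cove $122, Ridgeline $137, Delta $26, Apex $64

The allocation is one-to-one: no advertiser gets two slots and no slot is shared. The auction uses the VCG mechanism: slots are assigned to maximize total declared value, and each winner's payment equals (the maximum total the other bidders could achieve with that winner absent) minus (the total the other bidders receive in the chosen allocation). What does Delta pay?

Efficient allocation: Brightly→Slot 4 ($88), Cove→Slot 2 ($122), Ridgeline→Slot 3 ($150), Delta→Slot 1 ($107), Apex→Slot 5 ($123); total welfare W = $590.
Delta receives Slot 1 at value $107, so the others get W − 107 = $483.
Without Delta: best allocation of the remaining 4 bidders over all 5 slots is Brightly→Slot 1 ($104), Cove→Slot 2 ($122), Ridgeline→Slot 3 ($150), Apex→Slot 5 ($123), total $499.
VCG payment = (others' best without Delta) − (others' welfare with Delta) = 499 − 483 = $16.

Delta pays $16.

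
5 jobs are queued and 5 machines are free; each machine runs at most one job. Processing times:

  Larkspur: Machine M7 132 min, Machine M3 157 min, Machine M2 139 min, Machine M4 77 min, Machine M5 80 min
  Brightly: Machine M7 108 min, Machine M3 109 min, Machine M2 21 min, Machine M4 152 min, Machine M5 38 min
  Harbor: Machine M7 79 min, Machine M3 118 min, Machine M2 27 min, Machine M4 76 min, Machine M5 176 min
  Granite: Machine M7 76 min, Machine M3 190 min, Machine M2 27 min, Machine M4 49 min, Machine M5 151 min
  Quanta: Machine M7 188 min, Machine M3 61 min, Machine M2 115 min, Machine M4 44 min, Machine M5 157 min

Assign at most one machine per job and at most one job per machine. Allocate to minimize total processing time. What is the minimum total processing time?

Min total: 279 min

Optimal: Larkspur→Machine M4 (77 min), Brightly→Machine M5 (38 min), Harbor→Machine M2 (27 min), Granite→Machine M7 (76 min), Quanta→Machine M3 (61 min) — total 77+38+27+76+61 = 279 min.
Min-entry greedy (repeatedly take the single cheapest remaining cell) gives 339 min, worse by 60.
Next-best assignment: Larkspur→Machine M4, Brightly→Machine M5, Harbor→Machine M7, Granite→Machine M2, Quanta→Machine M3 = 282 min.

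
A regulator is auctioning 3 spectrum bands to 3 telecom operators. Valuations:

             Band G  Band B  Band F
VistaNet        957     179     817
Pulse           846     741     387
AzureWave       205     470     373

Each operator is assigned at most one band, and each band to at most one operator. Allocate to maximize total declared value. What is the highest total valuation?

Maximum total: $2133M

Optimal: VistaNet→Band F ($817M), Pulse→Band G ($846M), AzureWave→Band B ($470M) — total 817+846+470 = $2133M.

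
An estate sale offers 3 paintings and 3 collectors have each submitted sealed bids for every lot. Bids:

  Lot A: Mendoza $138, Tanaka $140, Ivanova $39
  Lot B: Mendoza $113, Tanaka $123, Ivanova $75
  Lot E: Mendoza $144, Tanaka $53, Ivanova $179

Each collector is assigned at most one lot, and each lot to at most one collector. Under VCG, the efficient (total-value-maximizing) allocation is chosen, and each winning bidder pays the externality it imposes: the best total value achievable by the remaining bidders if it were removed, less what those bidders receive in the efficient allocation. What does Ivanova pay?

Ivanova pays $23.

Efficient allocation: Mendoza→Lot A ($138), Tanaka→Lot B ($123), Ivanova→Lot E ($179); total welfare W = $440.
Ivanova receives Lot E at value $179, so the others get W − 179 = $261.
Without Ivanova: best allocation of the remaining 2 bidders over all 3 lots is Mendoza→Lot E ($144), Tanaka→Lot A ($140), total $284.
VCG payment = (others' best without Ivanova) − (others' welfare with Ivanova) = 284 − 261 = $23.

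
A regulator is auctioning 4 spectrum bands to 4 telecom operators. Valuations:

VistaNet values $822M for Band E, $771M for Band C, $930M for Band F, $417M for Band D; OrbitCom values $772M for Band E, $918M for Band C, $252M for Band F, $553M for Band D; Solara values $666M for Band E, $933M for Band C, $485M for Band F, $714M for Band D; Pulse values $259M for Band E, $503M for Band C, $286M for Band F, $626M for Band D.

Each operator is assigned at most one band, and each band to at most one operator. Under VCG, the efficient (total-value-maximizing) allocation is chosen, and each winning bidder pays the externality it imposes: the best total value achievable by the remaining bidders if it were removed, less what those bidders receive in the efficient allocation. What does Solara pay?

Solara pays $146M.

Efficient allocation: VistaNet→Band F ($930M), OrbitCom→Band E ($772M), Solara→Band C ($933M), Pulse→Band D ($626M); total welfare W = $3261M.
Solara receives Band C at value $933M, so the others get W − 933 = $2328M.
Without Solara: best allocation of the remaining 3 bidders over all 4 bands is VistaNet→Band F ($930M), OrbitCom→Band C ($918M), Pulse→Band D ($626M), total $2474M.
VCG payment = (others' best without Solara) − (others' welfare with Solara) = 2474 − 2328 = $146M.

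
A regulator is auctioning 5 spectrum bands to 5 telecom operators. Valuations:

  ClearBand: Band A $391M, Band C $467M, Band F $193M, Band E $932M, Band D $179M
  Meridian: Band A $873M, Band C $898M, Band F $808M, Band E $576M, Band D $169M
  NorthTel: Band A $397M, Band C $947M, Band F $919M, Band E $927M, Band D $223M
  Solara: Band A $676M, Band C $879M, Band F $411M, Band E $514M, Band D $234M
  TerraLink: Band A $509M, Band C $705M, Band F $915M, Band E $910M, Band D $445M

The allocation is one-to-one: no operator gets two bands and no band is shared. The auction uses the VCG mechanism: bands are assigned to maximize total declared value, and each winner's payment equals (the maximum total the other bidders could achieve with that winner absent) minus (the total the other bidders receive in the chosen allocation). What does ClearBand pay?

ClearBand pays $478M.

Efficient allocation: ClearBand→Band E ($932M), Meridian→Band A ($873M), NorthTel→Band F ($919M), Solara→Band C ($879M), TerraLink→Band D ($445M); total welfare W = $4048M.
ClearBand receives Band E at value $932M, so the others get W − 932 = $3116M.
Without ClearBand: best allocation of the remaining 4 bidders over all 5 bands is Meridian→Band A ($873M), NorthTel→Band E ($927M), Solara→Band C ($879M), TerraLink→Band F ($915M), total $3594M.
VCG payment = (others' best without ClearBand) − (others' welfare with ClearBand) = 3594 − 3116 = $478M.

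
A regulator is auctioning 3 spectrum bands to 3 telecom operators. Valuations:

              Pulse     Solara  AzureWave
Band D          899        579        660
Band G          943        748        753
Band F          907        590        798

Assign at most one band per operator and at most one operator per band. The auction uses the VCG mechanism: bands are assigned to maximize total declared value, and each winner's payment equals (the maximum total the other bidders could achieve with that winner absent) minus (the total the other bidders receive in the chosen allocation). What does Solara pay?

Efficient allocation: Pulse→Band D ($899M), Solara→Band G ($748M), AzureWave→Band F ($798M); total welfare W = $2445M.
Solara receives Band G at value $748M, so the others get W − 748 = $1697M.
Without Solara: best allocation of the remaining 2 bidders over all 3 bands is Pulse→Band G ($943M), AzureWave→Band F ($798M), total $1741M.
VCG payment = (others' best without Solara) − (others' welfare with Solara) = 1741 − 1697 = $44M.

Solara pays $44M.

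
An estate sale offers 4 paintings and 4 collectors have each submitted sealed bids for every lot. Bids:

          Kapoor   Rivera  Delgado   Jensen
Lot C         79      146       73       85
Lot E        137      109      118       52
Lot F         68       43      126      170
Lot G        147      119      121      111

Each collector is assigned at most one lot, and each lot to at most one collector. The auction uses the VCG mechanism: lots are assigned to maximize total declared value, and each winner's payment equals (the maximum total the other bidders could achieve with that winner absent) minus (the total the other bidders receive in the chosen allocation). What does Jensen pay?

Efficient allocation: Kapoor→Lot G ($147), Rivera→Lot C ($146), Delgado→Lot E ($118), Jensen→Lot F ($170); total welfare W = $581.
Jensen receives Lot F at value $170, so the others get W − 170 = $411.
Without Jensen: best allocation of the remaining 3 bidders over all 4 lots is Kapoor→Lot G ($147), Rivera→Lot C ($146), Delgado→Lot F ($126), total $419.
VCG payment = (others' best without Jensen) − (others' welfare with Jensen) = 419 − 411 = $8.

Jensen pays $8.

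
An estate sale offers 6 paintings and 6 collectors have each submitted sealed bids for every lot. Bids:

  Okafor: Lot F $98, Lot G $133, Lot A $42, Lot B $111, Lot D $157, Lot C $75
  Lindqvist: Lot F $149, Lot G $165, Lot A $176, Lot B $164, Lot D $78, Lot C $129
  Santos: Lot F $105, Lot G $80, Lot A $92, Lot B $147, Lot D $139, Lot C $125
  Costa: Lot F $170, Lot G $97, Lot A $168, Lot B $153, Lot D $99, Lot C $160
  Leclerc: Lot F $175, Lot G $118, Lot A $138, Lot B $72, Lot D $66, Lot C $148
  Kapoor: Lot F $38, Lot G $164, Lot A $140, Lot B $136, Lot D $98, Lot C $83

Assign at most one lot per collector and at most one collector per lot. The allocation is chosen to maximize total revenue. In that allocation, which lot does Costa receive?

Costa receives Lot C.

Optimal: Okafor→Lot D ($157), Lindqvist→Lot A ($176), Santos→Lot B ($147), Costa→Lot C ($160), Leclerc→Lot F ($175), Kapoor→Lot G ($164) — total 157+176+147+160+175+164 = $979.
Row-greedy (each collector in turn takes its best remaining lot) gives $962, worse by 17.
Next-best assignment: Okafor→Lot D, Lindqvist→Lot A, Santos→Lot B, Costa→Lot F, Leclerc→Lot C, Kapoor→Lot G = $962.
Costa's own top lot is Lot F ($170), but forcing Costa→Lot F and reassigning the rest optimally gives only $962 — worse by 17.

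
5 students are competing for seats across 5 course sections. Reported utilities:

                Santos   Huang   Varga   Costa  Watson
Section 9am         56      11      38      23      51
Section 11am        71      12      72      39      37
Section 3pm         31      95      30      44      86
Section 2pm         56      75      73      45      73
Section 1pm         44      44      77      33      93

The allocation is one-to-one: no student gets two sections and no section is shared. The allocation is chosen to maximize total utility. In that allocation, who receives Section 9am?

Santos receives Section 9am.

Optimal: Santos→Section 9am (56 points), Huang→Section 3pm (95 points), Varga→Section 11am (72 points), Costa→Section 2pm (45 points), Watson→Section 1pm (93 points) — total 56+95+72+45+93 = 361 points.
Column-greedy (each section in turn goes to its best remaining student) gives 329 points, worse by 32.
Next-best assignment: Santos→Section 9am, Huang→Section 3pm, Varga→Section 2pm, Costa→Section 11am, Watson→Section 1pm = 356 points.
Every other assignment is strictly worse.
Santos's own top section is Section 11am (71 points), but forcing Santos→Section 11am and reassigning the rest optimally gives only 355 points — worse by 6.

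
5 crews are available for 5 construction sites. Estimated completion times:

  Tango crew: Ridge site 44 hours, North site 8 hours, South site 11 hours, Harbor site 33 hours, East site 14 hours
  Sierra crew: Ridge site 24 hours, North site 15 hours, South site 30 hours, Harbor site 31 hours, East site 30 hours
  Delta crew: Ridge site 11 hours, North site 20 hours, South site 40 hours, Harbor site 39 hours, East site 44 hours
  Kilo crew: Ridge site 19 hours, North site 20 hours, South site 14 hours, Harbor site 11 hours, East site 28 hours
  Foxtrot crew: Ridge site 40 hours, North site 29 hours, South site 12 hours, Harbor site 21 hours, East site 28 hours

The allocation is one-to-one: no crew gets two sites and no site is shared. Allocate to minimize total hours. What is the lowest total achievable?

Minimum total: 63 hours

Treat this as an assignment problem: match each crew to one site.
Optimal: Tango crew→East site (14 hours), Sierra crew→North site (15 hours), Delta crew→Ridge site (11 hours), Kilo crew→Harbor site (11 hours), Foxtrot crew→South site (12 hours) — total 14+15+11+11+12 = 63 hours.
Row-greedy (each crew in turn takes its cheapest remaining site) gives 113 hours, worse by 50.
No other one-to-one assignment undercuts 63 hours.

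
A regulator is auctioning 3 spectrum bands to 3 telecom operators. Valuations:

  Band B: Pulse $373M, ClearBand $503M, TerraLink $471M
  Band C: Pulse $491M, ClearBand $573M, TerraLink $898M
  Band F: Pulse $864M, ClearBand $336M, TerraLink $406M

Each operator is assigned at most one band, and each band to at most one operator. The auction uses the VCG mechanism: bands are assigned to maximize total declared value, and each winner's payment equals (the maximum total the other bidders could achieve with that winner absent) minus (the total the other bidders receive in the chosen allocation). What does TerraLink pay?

TerraLink pays $70M.

Efficient allocation: Pulse→Band F ($864M), ClearBand→Band B ($503M), TerraLink→Band C ($898M); total welfare W = $2265M.
TerraLink receives Band C at value $898M, so the others get W − 898 = $1367M.
Without TerraLink: best allocation of the remaining 2 bidders over all 3 bands is Pulse→Band F ($864M), ClearBand→Band C ($573M), total $1437M.
VCG payment = (others' best without TerraLink) − (others' welfare with TerraLink) = 1437 − 1367 = $70M.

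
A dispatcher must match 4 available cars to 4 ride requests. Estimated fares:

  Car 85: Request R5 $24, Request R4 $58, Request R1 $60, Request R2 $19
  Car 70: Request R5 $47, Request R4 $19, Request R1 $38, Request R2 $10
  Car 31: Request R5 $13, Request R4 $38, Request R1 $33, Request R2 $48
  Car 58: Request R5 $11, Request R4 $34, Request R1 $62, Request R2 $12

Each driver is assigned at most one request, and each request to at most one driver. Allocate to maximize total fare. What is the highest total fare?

Optimal: Car 85→Request R4 ($58), Car 70→Request R5 ($47), Car 31→Request R2 ($48), Car 58→Request R1 ($62) — total 58+47+48+62 = $215.
Next-best assignment: Car 85→Request R1, Car 70→Request R5, Car 31→Request R2, Car 58→Request R4 = $189.

Max total: $215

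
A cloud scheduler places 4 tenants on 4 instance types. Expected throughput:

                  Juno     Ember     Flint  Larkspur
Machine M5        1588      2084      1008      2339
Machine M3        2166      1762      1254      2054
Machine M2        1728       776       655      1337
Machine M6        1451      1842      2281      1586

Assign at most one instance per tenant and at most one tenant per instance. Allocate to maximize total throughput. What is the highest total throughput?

Optimal: Juno→Machine M2 (1728 ops/s), Ember→Machine M5 (2084 ops/s), Flint→Machine M6 (2281 ops/s), Larkspur→Machine M3 (2054 ops/s) — total 1728+2084+2281+2054 = 8147 ops/s.
Row-greedy (each tenant in turn takes its best remaining instance) gives 7868 ops/s, worse by 279.
Next-best assignment: Juno→Machine M2, Ember→Machine M3, Flint→Machine M6, Larkspur→Machine M5 = 8110 ops/s.
Swapping Larkspur↔Ember (Larkspur→Machine M5 2339 ops/s, Ember→Machine M3 1762 ops/s) loses 37.

Max total: 8147 ops/s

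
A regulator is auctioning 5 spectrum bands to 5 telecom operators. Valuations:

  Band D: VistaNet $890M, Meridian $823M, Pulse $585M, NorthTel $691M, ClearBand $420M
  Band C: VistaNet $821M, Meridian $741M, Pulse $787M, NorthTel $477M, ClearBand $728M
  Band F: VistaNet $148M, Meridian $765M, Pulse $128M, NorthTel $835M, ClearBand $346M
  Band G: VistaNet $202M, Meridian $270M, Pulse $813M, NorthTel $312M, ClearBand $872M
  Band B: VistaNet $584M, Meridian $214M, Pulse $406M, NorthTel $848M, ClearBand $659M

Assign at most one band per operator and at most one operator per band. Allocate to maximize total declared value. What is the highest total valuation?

Max total: $4162M

Optimal: VistaNet→Band D ($890M), Meridian→Band F ($765M), Pulse→Band C ($787M), NorthTel→Band B ($848M), ClearBand→Band G ($872M) — total 890+765+787+848+872 = $4162M.
Column-greedy (each band in turn goes to its best remaining operator) gives $3598M, worse by 564.
Next-best assignment: VistaNet→Band D, Meridian→Band F, Pulse→Band G, NorthTel→Band B, ClearBand→Band C = $4044M.
Swapping VistaNet↔Pulse (VistaNet→Band C $821M, Pulse→Band D $585M) loses 271.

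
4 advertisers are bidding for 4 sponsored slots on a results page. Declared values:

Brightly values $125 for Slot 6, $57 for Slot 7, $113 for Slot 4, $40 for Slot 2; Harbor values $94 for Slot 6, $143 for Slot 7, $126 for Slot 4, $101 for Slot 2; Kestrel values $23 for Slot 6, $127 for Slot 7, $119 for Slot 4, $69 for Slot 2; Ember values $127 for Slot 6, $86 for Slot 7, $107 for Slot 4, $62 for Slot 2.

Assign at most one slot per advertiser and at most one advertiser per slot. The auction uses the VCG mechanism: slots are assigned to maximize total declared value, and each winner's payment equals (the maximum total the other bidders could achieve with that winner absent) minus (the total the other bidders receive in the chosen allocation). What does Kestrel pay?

Efficient allocation: Brightly→Slot 4 ($113), Harbor→Slot 2 ($101), Kestrel→Slot 7 ($127), Ember→Slot 6 ($127); total welfare W = $468.
Kestrel receives Slot 7 at value $127, so the others get W − 127 = $341.
Without Kestrel: best allocation of the remaining 3 bidders over all 4 slots is Brightly→Slot 4 ($113), Harbor→Slot 7 ($143), Ember→Slot 6 ($127), total $383.
VCG payment = (others' best without Kestrel) − (others' welfare with Kestrel) = 383 − 341 = $42.

Kestrel pays $42.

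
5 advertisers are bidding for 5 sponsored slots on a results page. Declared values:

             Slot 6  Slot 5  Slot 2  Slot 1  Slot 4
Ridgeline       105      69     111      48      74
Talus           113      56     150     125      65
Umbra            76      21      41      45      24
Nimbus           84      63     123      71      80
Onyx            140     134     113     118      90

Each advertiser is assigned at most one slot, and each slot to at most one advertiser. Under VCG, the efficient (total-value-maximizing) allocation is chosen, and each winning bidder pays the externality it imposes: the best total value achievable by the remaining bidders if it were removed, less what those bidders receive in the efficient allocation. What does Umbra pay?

Umbra pays $31.

Efficient allocation: Ridgeline→Slot 4 ($74), Talus→Slot 1 ($125), Umbra→Slot 6 ($76), Nimbus→Slot 2 ($123), Onyx→Slot 5 ($134); total welfare W = $532.
Umbra receives Slot 6 at value $76, so the others get W − 76 = $456.
Without Umbra: best allocation of the remaining 4 bidders over all 5 slots is Ridgeline→Slot 6 ($105), Talus→Slot 1 ($125), Nimbus→Slot 2 ($123), Onyx→Slot 5 ($134), total $487.
VCG payment = (others' best without Umbra) − (others' welfare with Umbra) = 487 − 456 = $31.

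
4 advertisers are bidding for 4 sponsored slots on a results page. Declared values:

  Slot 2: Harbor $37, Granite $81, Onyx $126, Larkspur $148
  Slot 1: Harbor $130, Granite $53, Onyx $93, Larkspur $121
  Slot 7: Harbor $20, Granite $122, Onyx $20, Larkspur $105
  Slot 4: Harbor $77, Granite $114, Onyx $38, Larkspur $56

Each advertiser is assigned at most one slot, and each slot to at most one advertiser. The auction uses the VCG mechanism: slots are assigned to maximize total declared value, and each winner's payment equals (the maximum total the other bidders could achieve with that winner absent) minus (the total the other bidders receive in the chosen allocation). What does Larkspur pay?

Larkspur pays $8.

Efficient allocation: Harbor→Slot 1 ($130), Granite→Slot 4 ($114), Onyx→Slot 2 ($126), Larkspur→Slot 7 ($105); total welfare W = $475.
Larkspur receives Slot 7 at value $105, so the others get W − 105 = $370.
Without Larkspur: best allocation of the remaining 3 bidders over all 4 slots is Harbor→Slot 1 ($130), Granite→Slot 7 ($122), Onyx→Slot 2 ($126), total $378.
VCG payment = (others' best without Larkspur) − (others' welfare with Larkspur) = 378 − 370 = $8.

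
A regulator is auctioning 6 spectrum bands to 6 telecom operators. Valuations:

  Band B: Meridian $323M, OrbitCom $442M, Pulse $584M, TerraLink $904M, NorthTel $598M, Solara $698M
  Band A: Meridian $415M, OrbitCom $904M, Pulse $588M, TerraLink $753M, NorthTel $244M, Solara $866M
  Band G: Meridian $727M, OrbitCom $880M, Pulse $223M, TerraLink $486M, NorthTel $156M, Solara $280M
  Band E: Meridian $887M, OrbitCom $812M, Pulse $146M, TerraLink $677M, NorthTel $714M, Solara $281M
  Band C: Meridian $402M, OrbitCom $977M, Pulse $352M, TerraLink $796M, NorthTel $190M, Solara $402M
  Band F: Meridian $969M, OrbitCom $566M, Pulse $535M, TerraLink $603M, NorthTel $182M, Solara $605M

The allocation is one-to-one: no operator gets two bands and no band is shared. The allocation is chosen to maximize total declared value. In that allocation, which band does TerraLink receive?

TerraLink receives Band C.

Optimal: Meridian→Band F ($969M), OrbitCom→Band G ($880M), Pulse→Band B ($584M), TerraLink→Band C ($796M), NorthTel→Band E ($714M), Solara→Band A ($866M) — total 969+880+584+796+714+866 = $4809M.
Column-greedy (each band in turn goes to its best remaining operator) gives $4186M, worse by 623.
TerraLink's own top band is Band B ($904M), but forcing TerraLink→Band B and reassigning the rest optimally gives only $4723M — worse by 86.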